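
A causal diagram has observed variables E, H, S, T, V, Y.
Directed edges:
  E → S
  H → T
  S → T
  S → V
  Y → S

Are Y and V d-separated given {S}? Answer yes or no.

Yes — Y ⊥ V | {S}.

Bayes-Ball from Y | {S} reaches {E}.
V ∉ reach(Y|{S}) ⇒ Y ⊥ V | {S}.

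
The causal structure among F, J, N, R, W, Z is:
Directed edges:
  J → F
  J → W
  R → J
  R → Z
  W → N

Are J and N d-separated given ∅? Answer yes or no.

No — J and N are d-connected given ∅.

Bayes-Ball from J | ∅ reaches {F,N,R,W,Z}.
N ∈ reach(J|∅) ⇒ J ⊥̸ N | ∅.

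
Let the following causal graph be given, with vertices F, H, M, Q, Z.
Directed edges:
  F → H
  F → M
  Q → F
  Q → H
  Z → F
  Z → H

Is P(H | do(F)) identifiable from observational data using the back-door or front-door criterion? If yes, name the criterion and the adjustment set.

desc(F)\{F}={H,M}; candidates ⊆ {Q,Z}.
size 0: {}; under {} F still reaches {H,Q,Z} ∋ H.
size 1: {Q}, {Z}; under {Q} F still reaches {H,Z} ∋ H.
{Q,Z}: F⊥H given {Q,Z} in G with F→· removed — back-door holds.
P(H|do(F)) = Σ_{Q,Z} P(H|F,Q,Z)·P(Q,Z).

P(H|do(F)): backdoor, adjust for {Q, Z}.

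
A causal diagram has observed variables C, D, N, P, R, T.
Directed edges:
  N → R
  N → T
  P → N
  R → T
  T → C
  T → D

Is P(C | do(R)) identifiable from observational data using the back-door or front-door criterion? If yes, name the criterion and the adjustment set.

desc(R)\{R}={C,D,T}; candidates ⊆ {N,P}.
size 0: {}; under {} R still reaches {C,D,N,P,T} ∋ C.
{N}: R⊥C given {N} in G with R→· removed — back-door holds.
P(C|do(R)) = Σ_{N} P(C|R,N)·P(N).

P(C|do(R)): backdoor, adjust for {N}.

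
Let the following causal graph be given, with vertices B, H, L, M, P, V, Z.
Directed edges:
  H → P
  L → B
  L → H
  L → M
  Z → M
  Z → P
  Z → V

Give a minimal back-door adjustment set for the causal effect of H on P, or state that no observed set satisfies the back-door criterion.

desc(H)\{H}={P}; candidates ⊆ {B,L,M,V,Z}.
∅: H⊥P given ∅ in G with H→· removed — back-door holds.

H→P: minimal back-door set ∅.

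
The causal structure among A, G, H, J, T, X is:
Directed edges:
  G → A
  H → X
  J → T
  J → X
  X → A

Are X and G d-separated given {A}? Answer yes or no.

No — X and G are d-connected given {A}.

Bayes-Ball from X | {A} reaches {G,H,J,T}.
G ∈ reach(X|{A}) ⇒ X ⊥̸ G | {A}.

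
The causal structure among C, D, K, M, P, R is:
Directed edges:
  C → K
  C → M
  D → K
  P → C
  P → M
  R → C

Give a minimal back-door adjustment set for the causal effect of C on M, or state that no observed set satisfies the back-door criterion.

C→M: minimal back-door set {P}.

desc(C)\{C}={K,M}; candidates ⊆ {D,P,R}.
size 0: {}; under {} C still reaches {M,P,R} ∋ M.
{P}: C⊥M given {P} in G with C→· removed — back-door holds.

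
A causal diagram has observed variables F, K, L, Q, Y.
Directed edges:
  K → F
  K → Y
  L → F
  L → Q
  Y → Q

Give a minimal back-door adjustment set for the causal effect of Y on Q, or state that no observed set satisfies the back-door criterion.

desc(Y)\{Y}={Q}; candidates ⊆ {F,K,L}.
∅: Y⊥Q given ∅ in G with Y→· removed — back-door holds.

Y→Q: minimal back-door set ∅.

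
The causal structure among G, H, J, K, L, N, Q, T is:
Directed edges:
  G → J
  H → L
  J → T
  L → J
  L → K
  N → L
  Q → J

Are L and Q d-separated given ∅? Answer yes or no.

Yes — L ⊥ Q | ∅.

Bayes-Ball from L | ∅ reaches {H,J,K,N,T}.
Q ∉ reach(L|∅) ⇒ L ⊥ Q | ∅.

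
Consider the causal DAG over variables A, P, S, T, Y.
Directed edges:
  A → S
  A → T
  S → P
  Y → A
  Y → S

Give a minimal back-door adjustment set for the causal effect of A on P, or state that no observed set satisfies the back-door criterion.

desc(A)\{A}={P,S,T}; candidates ⊆ {Y}.
size 0: {}; under {} A still reaches {P,S,Y} ∋ P.
{Y}: A⊥P given {Y} in G with A→· removed — back-door holds.

A→P: minimal back-door set {Y}.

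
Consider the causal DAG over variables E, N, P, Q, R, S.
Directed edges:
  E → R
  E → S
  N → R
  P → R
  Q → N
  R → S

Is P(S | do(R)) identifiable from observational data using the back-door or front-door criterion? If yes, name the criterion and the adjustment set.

desc(R)\{R}={S}; candidates ⊆ {E,N,P,Q}.
size 0: {}; under {} R still reaches {E,N,P,Q,S} ∋ S.
{E}: R⊥S given {E} in G with R→· removed — back-door holds.
P(S|do(R)) = Σ_{E} P(S|R,E)·P(E).

P(S|do(R)): backdoor, adjust for {E}.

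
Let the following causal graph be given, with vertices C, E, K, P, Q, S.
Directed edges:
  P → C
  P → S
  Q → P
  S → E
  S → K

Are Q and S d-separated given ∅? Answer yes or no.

No — Q and S are d-connected given ∅.

Bayes-Ball from Q | ∅ reaches {C,E,K,P,S}.
S ∈ reach(Q|∅) ⇒ Q ⊥̸ S | ∅.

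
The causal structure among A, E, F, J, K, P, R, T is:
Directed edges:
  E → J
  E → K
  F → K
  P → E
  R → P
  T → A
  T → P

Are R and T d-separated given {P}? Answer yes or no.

Bayes-Ball from R | {P} reaches {A,T}.
T ∈ reach(R|{P}) ⇒ R ⊥̸ T | {P}.

No — R and T are d-connected given {P}.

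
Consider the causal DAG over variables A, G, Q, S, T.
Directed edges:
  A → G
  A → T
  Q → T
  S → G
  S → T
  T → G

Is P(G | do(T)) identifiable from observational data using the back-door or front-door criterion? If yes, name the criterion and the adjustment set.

desc(T)\{T}={G}; candidates ⊆ {A,Q,S}.
size 0: {}; under {} T still reaches {A,G,Q,S} ∋ G.
size 1: {A}, {Q}, {S}; under {A} T still reaches {G,Q,S} ∋ G.
{A,S}: T⊥G given {A,S} in G with T→· removed — back-door holds.
P(G|do(T)) = Σ_{A,S} P(G|T,A,S)·P(A,S).

P(G|do(T)): backdoor, adjust for {A, S}.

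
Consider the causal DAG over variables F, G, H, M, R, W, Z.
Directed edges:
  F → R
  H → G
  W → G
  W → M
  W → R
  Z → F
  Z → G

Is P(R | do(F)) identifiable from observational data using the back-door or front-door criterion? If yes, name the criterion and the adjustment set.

desc(F)\{F}={R}; candidates ⊆ {G,H,M,W,Z}.
∅: F⊥R given ∅ in G with F→· removed — back-door holds.
P(R|do(F)) = P(R|F) — no adjustment needed.

P(R|do(F)): backdoor, adjust for ∅.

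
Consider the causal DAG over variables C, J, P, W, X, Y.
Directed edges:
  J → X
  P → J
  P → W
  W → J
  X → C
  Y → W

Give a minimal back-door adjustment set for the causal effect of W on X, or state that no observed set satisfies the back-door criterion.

W→X: minimal back-door set {P}.

desc(W)\{W}={C,J,X}; candidates ⊆ {P,Y}.
size 0: {}; under {} W still reaches {C,J,P,X,Y} ∋ X.
{P}: W⊥X given {P} in G with W→· removed — back-door holds.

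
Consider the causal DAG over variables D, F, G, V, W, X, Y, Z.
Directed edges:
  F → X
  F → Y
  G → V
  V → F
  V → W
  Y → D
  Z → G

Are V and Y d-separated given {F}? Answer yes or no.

Bayes-Ball from V | {F} reaches {G,W,Z}.
Y ∉ reach(V|{F}) ⇒ V ⊥ Y | {F}.

Yes — V ⊥ Y | {F}.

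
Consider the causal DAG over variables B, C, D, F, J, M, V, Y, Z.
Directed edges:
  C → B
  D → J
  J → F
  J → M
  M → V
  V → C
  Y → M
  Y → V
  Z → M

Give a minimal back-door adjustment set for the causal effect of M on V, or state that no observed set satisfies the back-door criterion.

M→V: minimal back-door set {Y}.

desc(M)\{M}={B,C,V}; candidates ⊆ {D,F,J,Y,Z}.
size 0: {}; under {} M still reaches {B,C,D,F,J,V,Y,Z} ∋ V.
{Y}: M⊥V given {Y} in G with M→· removed — back-door holds.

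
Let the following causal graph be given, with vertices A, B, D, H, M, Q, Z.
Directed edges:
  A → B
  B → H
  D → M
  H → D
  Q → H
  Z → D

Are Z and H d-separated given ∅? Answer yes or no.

Yes — Z ⊥ H | ∅.

Bayes-Ball from Z | ∅ reaches {D,M}.
H ∉ reach(Z|∅) ⇒ Z ⊥ H | ∅.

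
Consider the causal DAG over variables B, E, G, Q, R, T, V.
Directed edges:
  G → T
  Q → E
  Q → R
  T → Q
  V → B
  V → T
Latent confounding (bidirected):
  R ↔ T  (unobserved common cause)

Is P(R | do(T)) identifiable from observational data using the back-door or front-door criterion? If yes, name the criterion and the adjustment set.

desc(T)\{T}={E,Q,R}; candidates ⊆ {B,G,V}.
T↔R: latent back-door arc(s) into T.
size 0: {}; under {} T still reaches {B,G,R,V} ∋ R.
size 1: {B}, {G}, {V}; under {B} T still reaches {G,R,V} ∋ R.
size 2: {B,G}, {B,V}, {G,V}; under {B,G} T still reaches {R,V} ∋ R.
T↔R cannot be blocked by any observed set — no back-door set.
{Q}: (i) intercepts every directed T→R path; (ii) no back-door T→{Q}; (iii) {T} blocks every back-door {Q}→R. Front-door holds.
P(R|do(T)) = Σ_{Q} P(Q|T) Σ_{T'} P(R|Q,T')P(T').

P(R|do(T)): frontdoor, adjust for {Q}.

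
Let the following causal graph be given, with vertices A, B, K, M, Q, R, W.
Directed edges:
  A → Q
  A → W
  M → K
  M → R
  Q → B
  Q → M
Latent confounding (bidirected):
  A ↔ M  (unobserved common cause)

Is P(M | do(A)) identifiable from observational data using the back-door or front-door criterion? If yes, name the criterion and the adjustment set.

P(M|do(A)): frontdoor, adjust for {Q}.

desc(A)\{A}={B,K,M,Q,R,W}; candidates ⊆ {—}.
A↔M: latent back-door arc(s) into A.
size 0: {}; under {} A still reaches {K,M,R} ∋ M.
A↔M cannot be blocked by any observed set — no back-door set.
{Q}: (i) intercepts every directed A→M path; (ii) no back-door A→{Q}; (iii) {A} blocks every back-door {Q}→M. Front-door holds.
P(M|do(A)) = Σ_{Q} P(Q|A) Σ_{A'} P(M|Q,A')P(A').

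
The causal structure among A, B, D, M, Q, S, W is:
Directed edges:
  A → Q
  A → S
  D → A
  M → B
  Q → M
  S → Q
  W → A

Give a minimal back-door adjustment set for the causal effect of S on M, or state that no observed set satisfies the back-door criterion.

desc(S)\{S}={B,M,Q}; candidates ⊆ {A,D,W}.
size 0: {}; under {} S still reaches {A,B,D,M,Q,W} ∋ M.
{A}: S⊥M given {A} in G with S→· removed — back-door holds.

S→M: minimal back-door set {A}.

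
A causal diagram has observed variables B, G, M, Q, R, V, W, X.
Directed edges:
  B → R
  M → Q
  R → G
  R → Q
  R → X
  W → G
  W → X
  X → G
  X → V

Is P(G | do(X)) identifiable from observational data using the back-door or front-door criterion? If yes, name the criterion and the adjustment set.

desc(X)\{X}={G,V}; candidates ⊆ {B,M,Q,R,W}.
size 0: {}; under {} X still reaches {B,G,Q,R,W} ∋ G.
size 1: {B}, {M}, {Q} …(+2); under {B} X still reaches {G,Q,R,W} ∋ G.
{R,W}: X⊥G given {R,W} in G with X→· removed — back-door holds.
P(G|do(X)) = Σ_{R,W} P(G|X,R,W)·P(R,W).

P(G|do(X)): backdoor, adjust for {R, W}.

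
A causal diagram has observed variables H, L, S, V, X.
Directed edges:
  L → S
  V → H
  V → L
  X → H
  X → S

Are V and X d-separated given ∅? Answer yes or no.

Yes — V ⊥ X | ∅.

Bayes-Ball from V | ∅ reaches {H,L,S}.
X ∉ reach(V|∅) ⇒ V ⊥ X | ∅.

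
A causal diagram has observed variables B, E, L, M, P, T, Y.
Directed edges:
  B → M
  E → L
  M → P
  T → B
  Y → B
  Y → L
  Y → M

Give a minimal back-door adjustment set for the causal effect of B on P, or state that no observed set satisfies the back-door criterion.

desc(B)\{B}={M,P}; candidates ⊆ {E,L,T,Y}.
size 0: {}; under {} B still reaches {L,M,P,T,Y} ∋ P.
{Y}: B⊥P given {Y} in G with B→· removed — back-door holds.

B→P: minimal back-door set {Y}.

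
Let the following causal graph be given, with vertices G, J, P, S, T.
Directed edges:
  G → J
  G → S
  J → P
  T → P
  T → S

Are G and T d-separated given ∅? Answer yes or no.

Bayes-Ball from G | ∅ reaches {J,P,S}.
T ∉ reach(G|∅) ⇒ G ⊥ T | ∅.

Yes — G ⊥ T | ∅.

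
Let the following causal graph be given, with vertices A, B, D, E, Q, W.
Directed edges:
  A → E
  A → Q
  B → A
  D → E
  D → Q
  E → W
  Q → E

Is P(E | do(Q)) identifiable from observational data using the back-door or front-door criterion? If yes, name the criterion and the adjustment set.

P(E|do(Q)): backdoor, adjust for {A, D}.

desc(Q)\{Q}={E,W}; candidates ⊆ {A,B,D}.
size 0: {}; under {} Q still reaches {A,B,D,E,W} ∋ E.
size 1: {A}, {B}, {D}; under {A} Q still reaches {D,E,W} ∋ E.
{A,D}: Q⊥E given {A,D} in G with Q→· removed — back-door holds.
P(E|do(Q)) = Σ_{A,D} P(E|Q,A,D)·P(A,D).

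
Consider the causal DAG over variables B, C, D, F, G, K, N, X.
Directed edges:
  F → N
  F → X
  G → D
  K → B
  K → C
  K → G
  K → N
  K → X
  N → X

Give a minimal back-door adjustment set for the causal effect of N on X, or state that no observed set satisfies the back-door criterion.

desc(N)\{N}={X}; candidates ⊆ {B,C,D,F,G,K}.
size 0: {}; under {} N still reaches {B,C,D,F,G,K,X} ∋ X.
size 1: {B}, {C}, {D} …(+3); under {B} N still reaches {C,D,F,G,K,X} ∋ X.
{F,K}: N⊥X given {F,K} in G with N→· removed — back-door holds.

N→X: minimal back-door set {F, K}.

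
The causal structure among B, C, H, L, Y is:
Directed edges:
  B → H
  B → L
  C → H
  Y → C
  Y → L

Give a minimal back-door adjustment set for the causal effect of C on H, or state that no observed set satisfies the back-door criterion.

desc(C)\{C}={H}; candidates ⊆ {B,L,Y}.
∅: C⊥H given ∅ in G with C→· removed — back-door holds.

C→H: minimal back-door set ∅.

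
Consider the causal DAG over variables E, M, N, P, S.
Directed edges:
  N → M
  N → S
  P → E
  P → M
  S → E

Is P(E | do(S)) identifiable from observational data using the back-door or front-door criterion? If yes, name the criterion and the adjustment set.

P(E|do(S)): backdoor, adjust for ∅.

desc(S)\{S}={E}; candidates ⊆ {M,N,P}.
∅: S⊥E given ∅ in G with S→· removed — back-door holds.
P(E|do(S)) = P(E|S) — no adjustment needed.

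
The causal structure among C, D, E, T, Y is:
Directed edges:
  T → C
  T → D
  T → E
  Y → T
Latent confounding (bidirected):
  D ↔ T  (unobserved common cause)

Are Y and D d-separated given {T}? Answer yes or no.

No — Y and D are d-connected given {T}.

Bayes-Ball from Y | {T} reaches {D}.
D ∈ reach(Y|{T}) ⇒ Y ⊥̸ D | {T}.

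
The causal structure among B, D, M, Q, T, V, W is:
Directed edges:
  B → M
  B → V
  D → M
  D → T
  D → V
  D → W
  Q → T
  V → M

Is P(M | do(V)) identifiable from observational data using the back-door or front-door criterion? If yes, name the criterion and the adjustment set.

P(M|do(V)): backdoor, adjust for {B, D}.

desc(V)\{V}={M}; candidates ⊆ {B,D,Q,T,W}.
size 0: {}; under {} V still reaches {B,D,M,T,W} ∋ M.
size 1: {B}, {D}, {Q} …(+2); under {B} V still reaches {D,M,T,W} ∋ M.
{B,D}: V⊥M given {B,D} in G with V→· removed — back-door holds.
P(M|do(V)) = Σ_{B,D} P(M|V,B,D)·P(B,D).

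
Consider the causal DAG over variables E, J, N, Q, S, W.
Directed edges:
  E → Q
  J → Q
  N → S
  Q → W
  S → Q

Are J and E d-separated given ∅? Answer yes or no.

Yes — J ⊥ E | ∅.

Bayes-Ball from J | ∅ reaches {Q,W}.
E ∉ reach(J|∅) ⇒ J ⊥ E | ∅.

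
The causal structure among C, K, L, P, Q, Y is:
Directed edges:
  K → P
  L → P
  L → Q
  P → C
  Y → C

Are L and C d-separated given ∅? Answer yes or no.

No — L and C are d-connected given ∅.

Bayes-Ball from L | ∅ reaches {C,P,Q}.
C ∈ reach(L|∅) ⇒ L ⊥̸ C | ∅.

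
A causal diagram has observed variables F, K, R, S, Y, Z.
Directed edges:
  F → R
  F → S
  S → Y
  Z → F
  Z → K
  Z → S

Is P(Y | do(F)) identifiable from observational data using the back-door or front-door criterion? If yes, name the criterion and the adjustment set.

P(Y|do(F)): backdoor, adjust for {Z}.

desc(F)\{F}={R,S,Y}; candidates ⊆ {K,Z}.
size 0: {}; under {} F still reaches {K,S,Y,Z} ∋ Y.
{Z}: F⊥Y given {Z} in G with F→· removed — back-door holds.
P(Y|do(F)) = Σ_{Z} P(Y|F,Z)·P(Z).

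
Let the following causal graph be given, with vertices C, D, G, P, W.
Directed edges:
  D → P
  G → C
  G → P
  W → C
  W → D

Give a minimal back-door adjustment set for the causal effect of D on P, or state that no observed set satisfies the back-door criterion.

D→P: minimal back-door set ∅.

desc(D)\{D}={P}; candidates ⊆ {C,G,W}.
∅: D⊥P given ∅ in G with D→· removed — back-door holds.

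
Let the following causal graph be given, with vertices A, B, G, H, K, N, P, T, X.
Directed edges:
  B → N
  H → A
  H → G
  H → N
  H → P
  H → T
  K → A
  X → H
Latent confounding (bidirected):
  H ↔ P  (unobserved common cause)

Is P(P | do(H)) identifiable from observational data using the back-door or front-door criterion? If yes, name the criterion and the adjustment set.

P(P|do(H)): not identifiable (no BD/FD set).

desc(H)\{H}={A,G,N,P,T}; candidates ⊆ {B,K,X}.
H↔P: latent back-door arc(s) into H.
size 0: {}; under {} H still reaches {P,X} ∋ P.
size 1: {B}, {K}, {X}; under {B} H still reaches {P,X} ∋ P.
size 2: {B,K}, {B,X}, {K,X}; under {B,K} H still reaches {P,X} ∋ P.
H↔P cannot be blocked by any observed set — no back-door set.
No mediator lies on a directed H→…→P path.
Neither criterion identifies P(P|do(H)) in this graph.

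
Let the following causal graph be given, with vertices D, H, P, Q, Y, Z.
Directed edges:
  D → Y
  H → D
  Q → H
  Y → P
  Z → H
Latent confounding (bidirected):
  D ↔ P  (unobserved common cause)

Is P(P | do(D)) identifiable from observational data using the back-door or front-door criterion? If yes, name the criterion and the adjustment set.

P(P|do(D)): frontdoor, adjust for {Y}.

desc(D)\{D}={P,Y}; candidates ⊆ {H,Q,Z}.
D↔P: latent back-door arc(s) into D.
size 0: {}; under {} D still reaches {H,P,Q,Z} ∋ P.
size 1: {H}, {Q}, {Z}; under {H} D still reaches {P} ∋ P.
size 2: {H,Q}, {H,Z}, {Q,Z}; under {H,Q} D still reaches {P} ∋ P.
D↔P cannot be blocked by any observed set — no back-door set.
{Y}: (i) intercepts every directed D→P path; (ii) no back-door D→{Y}; (iii) {D} blocks every back-door {Y}→P. Front-door holds.
P(P|do(D)) = Σ_{Y} P(Y|D) Σ_{D'} P(P|Y,D')P(D').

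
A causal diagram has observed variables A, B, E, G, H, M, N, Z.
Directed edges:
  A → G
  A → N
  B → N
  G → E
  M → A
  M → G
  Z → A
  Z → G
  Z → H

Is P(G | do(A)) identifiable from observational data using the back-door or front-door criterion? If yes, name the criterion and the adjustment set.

P(G|do(A)): backdoor, adjust for {M, Z}.

desc(A)\{A}={E,G,N}; candidates ⊆ {B,H,M,Z}.
size 0: {}; under {} A still reaches {E,G,H,M,Z} ∋ G.
size 1: {B}, {H}, {M} …(+1); under {B} A still reaches {E,G,H,M,Z} ∋ G.
{M,Z}: A⊥G given {M,Z} in G with A→· removed — back-door holds.
P(G|do(A)) = Σ_{M,Z} P(G|A,M,Z)·P(M,Z).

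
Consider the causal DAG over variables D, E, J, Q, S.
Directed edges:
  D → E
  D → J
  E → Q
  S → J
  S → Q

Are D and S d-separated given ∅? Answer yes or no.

Yes — D ⊥ S | ∅.

Bayes-Ball from D | ∅ reaches {E,J,Q}.
S ∉ reach(D|∅) ⇒ D ⊥ S | ∅.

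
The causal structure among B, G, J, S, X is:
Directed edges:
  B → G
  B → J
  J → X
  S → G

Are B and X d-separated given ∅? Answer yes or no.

Bayes-Ball from B | ∅ reaches {G,J,X}.
X ∈ reach(B|∅) ⇒ B ⊥̸ X | ∅.

No — B and X are d-connected given ∅.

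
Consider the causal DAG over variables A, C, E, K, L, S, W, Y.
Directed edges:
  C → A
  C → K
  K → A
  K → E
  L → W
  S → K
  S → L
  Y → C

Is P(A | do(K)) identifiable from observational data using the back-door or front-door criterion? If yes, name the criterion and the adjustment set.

P(A|do(K)): backdoor, adjust for {C}.

desc(K)\{K}={A,E}; candidates ⊆ {C,L,S,W,Y}.
size 0: {}; under {} K still reaches {A,C,L,S,W,Y} ∋ A.
{C}: K⊥A given {C} in G with K→· removed — back-door holds.
P(A|do(K)) = Σ_{C} P(A|K,C)·P(C).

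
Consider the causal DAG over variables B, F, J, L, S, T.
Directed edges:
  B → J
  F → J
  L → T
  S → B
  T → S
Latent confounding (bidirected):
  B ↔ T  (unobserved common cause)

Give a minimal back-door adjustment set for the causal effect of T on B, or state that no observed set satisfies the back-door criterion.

T→B: no observed back-door set.

desc(T)\{T}={B,J,S}; candidates ⊆ {F,L}.
T↔B: latent back-door arc(s) into T.
size 0: {}; under {} T still reaches {B,J,L} ∋ B.
size 1: {F}, {L}; under {F} T still reaches {B,J,L} ∋ B.
size 2: {F,L}; under {F,L} T still reaches {B,J} ∋ B.
T↔B cannot be blocked by any observed set — no back-door set.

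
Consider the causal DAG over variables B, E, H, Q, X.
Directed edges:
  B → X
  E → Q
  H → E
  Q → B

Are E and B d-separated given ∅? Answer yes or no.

Bayes-Ball from E | ∅ reaches {B,H,Q,X}.
B ∈ reach(E|∅) ⇒ E ⊥̸ B | ∅.

No — E and B are d-connected given ∅.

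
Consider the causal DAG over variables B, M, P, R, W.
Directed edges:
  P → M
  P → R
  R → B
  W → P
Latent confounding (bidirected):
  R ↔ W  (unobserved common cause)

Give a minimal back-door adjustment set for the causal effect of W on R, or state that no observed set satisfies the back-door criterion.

desc(W)\{W}={B,M,P,R}; candidates ⊆ {—}.
W↔R: latent back-door arc(s) into W.
size 0: {}; under {} W still reaches {B,R} ∋ R.
W↔R cannot be blocked by any observed set — no back-door set.

W→R: no observed back-door set.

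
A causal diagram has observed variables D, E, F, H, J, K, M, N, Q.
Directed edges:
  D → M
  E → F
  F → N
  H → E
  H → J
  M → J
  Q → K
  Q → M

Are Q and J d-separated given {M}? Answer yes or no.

Yes — Q ⊥ J | {M}.

Bayes-Ball from Q | {M} reaches {D,K}.
J ∉ reach(Q|{M}) ⇒ Q ⊥ J | {M}.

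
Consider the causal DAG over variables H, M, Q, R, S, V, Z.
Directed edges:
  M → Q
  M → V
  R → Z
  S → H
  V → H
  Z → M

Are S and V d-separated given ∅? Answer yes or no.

Bayes-Ball from S | ∅ reaches {H}.
V ∉ reach(S|∅) ⇒ S ⊥ V | ∅.

Yes — S ⊥ V | ∅.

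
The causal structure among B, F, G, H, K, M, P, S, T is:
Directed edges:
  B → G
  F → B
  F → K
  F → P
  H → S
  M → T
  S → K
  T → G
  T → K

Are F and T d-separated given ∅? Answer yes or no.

Yes — F ⊥ T | ∅.

Bayes-Ball from F | ∅ reaches {B,G,K,P}.
T ∉ reach(F|∅) ⇒ F ⊥ T | ∅.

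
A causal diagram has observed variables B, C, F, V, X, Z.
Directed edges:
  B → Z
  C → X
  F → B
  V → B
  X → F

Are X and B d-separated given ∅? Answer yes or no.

No — X and B are d-connected given ∅.

Bayes-Ball from X | ∅ reaches {B,C,F,Z}.
B ∈ reach(X|∅) ⇒ X ⊥̸ B | ∅.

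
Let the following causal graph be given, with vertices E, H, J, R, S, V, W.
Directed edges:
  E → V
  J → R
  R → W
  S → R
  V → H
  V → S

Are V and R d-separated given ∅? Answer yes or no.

Bayes-Ball from V | ∅ reaches {E,H,R,S,W}.
R ∈ reach(V|∅) ⇒ V ⊥̸ R | ∅.

No — V and R are d-connected given ∅.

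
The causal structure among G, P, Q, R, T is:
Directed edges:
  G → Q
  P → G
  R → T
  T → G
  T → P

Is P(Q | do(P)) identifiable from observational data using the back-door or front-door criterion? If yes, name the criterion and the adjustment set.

P(Q|do(P)): backdoor, adjust for {T}.

desc(P)\{P}={G,Q}; candidates ⊆ {R,T}.
size 0: {}; under {} P still reaches {G,Q,R,T} ∋ Q.
{T}: P⊥Q given {T} in G with P→· removed — back-door holds.
P(Q|do(P)) = Σ_{T} P(Q|P,T)·P(T).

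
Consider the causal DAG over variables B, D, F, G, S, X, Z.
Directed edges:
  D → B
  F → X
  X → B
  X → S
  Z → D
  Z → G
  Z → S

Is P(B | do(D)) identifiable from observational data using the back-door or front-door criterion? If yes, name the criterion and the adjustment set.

desc(D)\{D}={B}; candidates ⊆ {F,G,S,X,Z}.
∅: D⊥B given ∅ in G with D→· removed — back-door holds.
P(B|do(D)) = P(B|D) — no adjustment needed.

P(B|do(D)): backdoor, adjust for ∅.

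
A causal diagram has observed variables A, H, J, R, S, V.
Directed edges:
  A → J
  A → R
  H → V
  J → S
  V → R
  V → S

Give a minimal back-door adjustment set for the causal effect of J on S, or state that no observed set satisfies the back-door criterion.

J→S: minimal back-door set ∅.

desc(J)\{J}={S}; candidates ⊆ {A,H,R,V}.
∅: J⊥S given ∅ in G with J→· removed — back-door holds.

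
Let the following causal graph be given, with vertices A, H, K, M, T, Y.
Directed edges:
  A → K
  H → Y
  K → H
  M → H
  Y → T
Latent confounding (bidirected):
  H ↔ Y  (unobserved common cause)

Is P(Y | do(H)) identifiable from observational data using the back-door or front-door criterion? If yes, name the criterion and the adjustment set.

desc(H)\{H}={T,Y}; candidates ⊆ {A,K,M}.
H↔Y: latent back-door arc(s) into H.
size 0: {}; under {} H still reaches {A,K,M,T,Y} ∋ Y.
size 1: {A}, {K}, {M}; under {A} H still reaches {K,M,T,Y} ∋ Y.
size 2: {A,K}, {A,M}, {K,M}; under {A,K} H still reaches {M,T,Y} ∋ Y.
H↔Y cannot be blocked by any observed set — no back-door set.
No mediator lies on a directed H→…→Y path.
Neither criterion identifies P(Y|do(H)) in this graph.

P(Y|do(H)): not identifiable (no BD/FD set).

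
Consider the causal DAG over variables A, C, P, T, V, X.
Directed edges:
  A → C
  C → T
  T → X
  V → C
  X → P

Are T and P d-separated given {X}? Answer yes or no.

Bayes-Ball from T | {X} reaches {A,C,V}.
P ∉ reach(T|{X}) ⇒ T ⊥ P | {X}.

Yes — T ⊥ P | {X}.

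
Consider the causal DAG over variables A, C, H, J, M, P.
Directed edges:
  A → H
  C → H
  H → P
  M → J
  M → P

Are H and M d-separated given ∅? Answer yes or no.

Yes — H ⊥ M | ∅.

Bayes-Ball from H | ∅ reaches {A,C,P}.
M ∉ reach(H|∅) ⇒ H ⊥ M | ∅.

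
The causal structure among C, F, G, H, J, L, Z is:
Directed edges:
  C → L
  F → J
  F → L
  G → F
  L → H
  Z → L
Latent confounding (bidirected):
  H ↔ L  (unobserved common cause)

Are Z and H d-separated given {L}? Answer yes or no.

No — Z and H are d-connected given {L}.

Bayes-Ball from Z | {L} reaches {C,F,G,H,J}.
H ∈ reach(Z|{L}) ⇒ Z ⊥̸ H | {L}.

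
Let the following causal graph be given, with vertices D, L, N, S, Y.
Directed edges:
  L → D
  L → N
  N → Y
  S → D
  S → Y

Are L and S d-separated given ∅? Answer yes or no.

Yes — L ⊥ S | ∅.

Bayes-Ball from L | ∅ reaches {D,N,Y}.
S ∉ reach(L|∅) ⇒ L ⊥ S | ∅.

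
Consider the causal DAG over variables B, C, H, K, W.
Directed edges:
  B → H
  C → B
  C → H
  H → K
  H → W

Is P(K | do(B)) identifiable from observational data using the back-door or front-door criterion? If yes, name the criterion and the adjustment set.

desc(B)\{B}={H,K,W}; candidates ⊆ {C}.
size 0: {}; under {} B still reaches {C,H,K,W} ∋ K.
{C}: B⊥K given {C} in G with B→· removed — back-door holds.
P(K|do(B)) = Σ_{C} P(K|B,C)·P(C).

P(K|do(B)): backdoor, adjust for {C}.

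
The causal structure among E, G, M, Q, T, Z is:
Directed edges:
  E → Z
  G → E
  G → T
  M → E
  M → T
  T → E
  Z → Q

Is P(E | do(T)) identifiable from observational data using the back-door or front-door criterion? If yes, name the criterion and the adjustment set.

desc(T)\{T}={E,Q,Z}; candidates ⊆ {G,M}.
size 0: {}; under {} T still reaches {E,G,M,Q,Z} ∋ E.
size 1: {G}, {M}; under {G} T still reaches {E,M,Q,Z} ∋ E.
{G,M}: T⊥E given {G,M} in G with T→· removed — back-door holds.
P(E|do(T)) = Σ_{G,M} P(E|T,G,M)·P(G,M).

P(E|do(T)): backdoor, adjust for {G, M}.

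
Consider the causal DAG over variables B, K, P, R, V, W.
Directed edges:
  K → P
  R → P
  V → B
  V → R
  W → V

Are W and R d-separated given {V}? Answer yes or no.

Yes — W ⊥ R | {V}.

Bayes-Ball from W | {V} reaches ∅.
R ∉ reach(W|{V}) ⇒ W ⊥ R | {V}.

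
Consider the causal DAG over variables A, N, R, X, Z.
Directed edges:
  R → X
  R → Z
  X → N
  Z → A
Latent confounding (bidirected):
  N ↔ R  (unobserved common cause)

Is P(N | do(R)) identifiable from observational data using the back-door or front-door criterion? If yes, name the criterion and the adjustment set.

desc(R)\{R}={A,N,X,Z}; candidates ⊆ {—}.
R↔N: latent back-door arc(s) into R.
size 0: {}; under {} R still reaches {N} ∋ N.
R↔N cannot be blocked by any observed set — no back-door set.
{X}: (i) intercepts every directed R→N path; (ii) no back-door R→{X}; (iii) {R} blocks every back-door {X}→N. Front-door holds.
P(N|do(R)) = Σ_{X} P(X|R) Σ_{R'} P(N|X,R')P(R').

P(N|do(R)): frontdoor, adjust for {X}.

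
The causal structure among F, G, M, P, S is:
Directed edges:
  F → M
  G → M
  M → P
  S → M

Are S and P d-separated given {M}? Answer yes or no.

Yes — S ⊥ P | {M}.

Bayes-Ball from S | {M} reaches {F,G}.
P ∉ reach(S|{M}) ⇒ S ⊥ P | {M}.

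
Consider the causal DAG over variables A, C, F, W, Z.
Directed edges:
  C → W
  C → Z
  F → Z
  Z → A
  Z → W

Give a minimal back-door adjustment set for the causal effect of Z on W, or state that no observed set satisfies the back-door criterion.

Z→W: minimal back-door set {C}.

desc(Z)\{Z}={A,W}; candidates ⊆ {C,F}.
size 0: {}; under {} Z still reaches {C,F,W} ∋ W.
{C}: Z⊥W given {C} in G with Z→· removed — back-door holds.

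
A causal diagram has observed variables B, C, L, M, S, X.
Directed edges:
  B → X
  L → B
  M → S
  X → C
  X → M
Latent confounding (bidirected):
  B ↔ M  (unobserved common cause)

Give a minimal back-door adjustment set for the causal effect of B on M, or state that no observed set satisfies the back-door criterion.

B→M: no observed back-door set.

desc(B)\{B}={C,M,S,X}; candidates ⊆ {L}.
B↔M: latent back-door arc(s) into B.
size 0: {}; under {} B still reaches {L,M,S} ∋ M.
size 1: {L}; under {L} B still reaches {M,S} ∋ M.
B↔M cannot be blocked by any observed set — no back-door set.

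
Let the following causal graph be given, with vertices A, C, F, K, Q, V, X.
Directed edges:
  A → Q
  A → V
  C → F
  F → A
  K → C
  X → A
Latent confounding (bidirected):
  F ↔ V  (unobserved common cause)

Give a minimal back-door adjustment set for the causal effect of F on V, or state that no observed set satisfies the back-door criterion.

F→V: no observed back-door set.

desc(F)\{F}={A,Q,V}; candidates ⊆ {C,K,X}.
F↔V: latent back-door arc(s) into F.
size 0: {}; under {} F still reaches {C,K,V} ∋ V.
size 1: {C}, {K}, {X}; under {C} F still reaches {V} ∋ V.
size 2: {C,K}, {C,X}, {K,X}; under {C,K} F still reaches {V} ∋ V.
F↔V cannot be blocked by any observed set — no back-door set.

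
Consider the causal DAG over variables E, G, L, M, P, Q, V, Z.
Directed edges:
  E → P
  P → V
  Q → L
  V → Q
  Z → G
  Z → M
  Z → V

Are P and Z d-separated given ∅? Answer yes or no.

Yes — P ⊥ Z | ∅.

Bayes-Ball from P | ∅ reaches {E,L,Q,V}.
Z ∉ reach(P|∅) ⇒ P ⊥ Z | ∅.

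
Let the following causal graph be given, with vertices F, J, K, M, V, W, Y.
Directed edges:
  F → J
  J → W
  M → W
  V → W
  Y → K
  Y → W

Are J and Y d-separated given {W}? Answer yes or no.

No — J and Y are d-connected given {W}.

Bayes-Ball from J | {W} reaches {F,K,M,V,Y}.
Y ∈ reach(J|{W}) ⇒ J ⊥̸ Y | {W}.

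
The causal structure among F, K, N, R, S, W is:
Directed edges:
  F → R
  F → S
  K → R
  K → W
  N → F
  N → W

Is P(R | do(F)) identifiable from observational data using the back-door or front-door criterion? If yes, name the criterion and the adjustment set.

P(R|do(F)): backdoor, adjust for ∅.

desc(F)\{F}={R,S}; candidates ⊆ {K,N,W}.
∅: F⊥R given ∅ in G with F→· removed — back-door holds.
P(R|do(F)) = P(R|F) — no adjustment needed.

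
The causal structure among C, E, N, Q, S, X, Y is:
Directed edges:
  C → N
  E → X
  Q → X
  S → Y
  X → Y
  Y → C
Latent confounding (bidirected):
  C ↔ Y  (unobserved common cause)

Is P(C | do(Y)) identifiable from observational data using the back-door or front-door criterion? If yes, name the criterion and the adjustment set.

desc(Y)\{Y}={C,N}; candidates ⊆ {E,Q,S,X}.
Y↔C: latent back-door arc(s) into Y.
size 0: {}; under {} Y still reaches {C,E,N,Q,S,X} ∋ C.
size 1: {E}, {Q}, {S} …(+1); under {E} Y still reaches {C,N,Q,S,X} ∋ C.
size 2: {E,Q}, {E,S}, {E,X} …(+3); under {E,Q} Y still reaches {C,N,S,X} ∋ C.
Y↔C cannot be blocked by any observed set — no back-door set.
No mediator lies on a directed Y→…→C path.
Neither criterion identifies P(C|do(Y)) in this graph.

P(C|do(Y)): not identifiable (no BD/FD set).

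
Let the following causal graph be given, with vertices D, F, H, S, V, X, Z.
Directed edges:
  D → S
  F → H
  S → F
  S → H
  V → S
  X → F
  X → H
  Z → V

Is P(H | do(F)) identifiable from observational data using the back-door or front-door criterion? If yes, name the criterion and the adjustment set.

P(H|do(F)): backdoor, adjust for {S, X}.

desc(F)\{F}={H}; candidates ⊆ {D,S,V,X,Z}.
size 0: {}; under {} F still reaches {D,H,S,V,X,Z} ∋ H.
size 1: {D}, {S}, {V} …(+2); under {D} F still reaches {H,S,V,X,Z} ∋ H.
{S,X}: F⊥H given {S,X} in G with F→· removed — back-door holds.
P(H|do(F)) = Σ_{S,X} P(H|F,S,X)·P(S,X).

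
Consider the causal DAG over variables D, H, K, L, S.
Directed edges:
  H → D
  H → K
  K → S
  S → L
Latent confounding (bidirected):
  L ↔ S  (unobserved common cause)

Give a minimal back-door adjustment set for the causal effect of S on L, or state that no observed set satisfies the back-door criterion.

desc(S)\{S}={L}; candidates ⊆ {D,H,K}.
S↔L: latent back-door arc(s) into S.
size 0: {}; under {} S still reaches {D,H,K,L} ∋ L.
size 1: {D}, {H}, {K}; under {D} S still reaches {H,K,L} ∋ L.
size 2: {D,H}, {D,K}, {H,K}; under {D,H} S still reaches {K,L} ∋ L.
S↔L cannot be blocked by any observed set — no back-door set.

S→L: no observed back-door set.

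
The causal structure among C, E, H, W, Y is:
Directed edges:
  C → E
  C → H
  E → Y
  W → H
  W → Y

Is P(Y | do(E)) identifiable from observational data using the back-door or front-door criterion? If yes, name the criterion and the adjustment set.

P(Y|do(E)): backdoor, adjust for ∅.

desc(E)\{E}={Y}; candidates ⊆ {C,H,W}.
∅: E⊥Y given ∅ in G with E→· removed — back-door holds.
P(Y|do(E)) = P(Y|E) — no adjustment needed.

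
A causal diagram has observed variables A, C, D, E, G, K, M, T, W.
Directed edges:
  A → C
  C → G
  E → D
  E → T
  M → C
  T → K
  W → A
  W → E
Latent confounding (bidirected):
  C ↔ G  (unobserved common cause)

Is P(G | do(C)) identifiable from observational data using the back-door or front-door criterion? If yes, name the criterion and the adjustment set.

desc(C)\{C}={G}; candidates ⊆ {A,D,E,K,M,T,W}.
C↔G: latent back-door arc(s) into C.
size 0: {}; under {} C still reaches {A,D,E,G,K,M,T,W} ∋ G.
size 1: {A}, {D}, {E} …(+4); under {A} C still reaches {G,M} ∋ G.
size 2: {A,D}, {A,E}, {A,K} …(+18); under {A,D} C still reaches {G,M} ∋ G.
C↔G cannot be blocked by any observed set — no back-door set.
No mediator lies on a directed C→…→G path.
Neither criterion identifies P(G|do(C)) in this graph.

P(G|do(C)): not identifiable (no BD/FD set).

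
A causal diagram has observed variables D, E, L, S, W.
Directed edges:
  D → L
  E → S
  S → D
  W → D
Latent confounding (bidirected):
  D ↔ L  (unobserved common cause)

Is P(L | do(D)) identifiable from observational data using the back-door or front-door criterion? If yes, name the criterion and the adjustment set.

P(L|do(D)): not identifiable (no BD/FD set).

desc(D)\{D}={L}; candidates ⊆ {E,S,W}.
D↔L: latent back-door arc(s) into D.
size 0: {}; under {} D still reaches {E,L,S,W} ∋ L.
size 1: {E}, {S}, {W}; under {E} D still reaches {L,S,W} ∋ L.
size 2: {E,S}, {E,W}, {S,W}; under {E,S} D still reaches {L,W} ∋ L.
D↔L cannot be blocked by any observed set — no back-door set.
No mediator lies on a directed D→…→L path.
Neither criterion identifies P(L|do(D)) in this graph.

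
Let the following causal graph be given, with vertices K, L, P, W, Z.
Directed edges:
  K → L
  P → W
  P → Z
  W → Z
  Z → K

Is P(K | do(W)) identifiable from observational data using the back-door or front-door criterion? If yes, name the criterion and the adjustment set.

P(K|do(W)): backdoor, adjust for {P}.

desc(W)\{W}={K,L,Z}; candidates ⊆ {P}.
size 0: {}; under {} W still reaches {K,L,P,Z} ∋ K.
{P}: W⊥K given {P} in G with W→· removed — back-door holds.
P(K|do(W)) = Σ_{P} P(K|W,P)·P(P).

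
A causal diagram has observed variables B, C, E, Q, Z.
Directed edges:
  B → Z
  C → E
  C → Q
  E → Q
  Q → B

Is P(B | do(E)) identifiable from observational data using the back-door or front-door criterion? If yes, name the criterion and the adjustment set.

P(B|do(E)): backdoor, adjust for {C}.

desc(E)\{E}={B,Q,Z}; candidates ⊆ {C}.
size 0: {}; under {} E still reaches {B,C,Q,Z} ∋ B.
{C}: E⊥B given {C} in G with E→· removed — back-door holds.
P(B|do(E)) = Σ_{C} P(B|E,C)·P(C).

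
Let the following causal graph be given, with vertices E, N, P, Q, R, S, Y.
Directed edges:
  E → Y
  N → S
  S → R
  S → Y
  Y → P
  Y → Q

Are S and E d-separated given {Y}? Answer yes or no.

No — S and E are d-connected given {Y}.

Bayes-Ball from S | {Y} reaches {E,N,R}.
E ∈ reach(S|{Y}) ⇒ S ⊥̸ E | {Y}.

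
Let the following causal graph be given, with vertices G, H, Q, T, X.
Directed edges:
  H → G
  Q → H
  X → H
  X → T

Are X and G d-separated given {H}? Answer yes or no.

Yes — X ⊥ G | {H}.

Bayes-Ball from X | {H} reaches {Q,T}.
G ∉ reach(X|{H}) ⇒ X ⊥ G | {H}.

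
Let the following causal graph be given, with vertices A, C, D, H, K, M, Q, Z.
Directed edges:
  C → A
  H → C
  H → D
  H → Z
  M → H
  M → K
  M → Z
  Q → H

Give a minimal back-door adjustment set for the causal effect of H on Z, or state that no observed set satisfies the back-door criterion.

H→Z: minimal back-door set {M}.

desc(H)\{H}={A,C,D,Z}; candidates ⊆ {K,M,Q}.
size 0: {}; under {} H still reaches {K,M,Q,Z} ∋ Z.
{M}: H⊥Z given {M} in G with H→· removed — back-door holds.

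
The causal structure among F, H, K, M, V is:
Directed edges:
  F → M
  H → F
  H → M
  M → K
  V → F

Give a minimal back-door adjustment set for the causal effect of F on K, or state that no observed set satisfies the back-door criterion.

F→K: minimal back-door set {H}.

desc(F)\{F}={K,M}; candidates ⊆ {H,V}.
size 0: {}; under {} F still reaches {H,K,M,V} ∋ K.
{H}: F⊥K given {H} in G with F→· removed — back-door holds.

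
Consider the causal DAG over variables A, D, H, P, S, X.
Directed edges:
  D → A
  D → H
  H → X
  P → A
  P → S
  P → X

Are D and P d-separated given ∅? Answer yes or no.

Yes — D ⊥ P | ∅.

Bayes-Ball from D | ∅ reaches {A,H,X}.
P ∉ reach(D|∅) ⇒ D ⊥ P | ∅.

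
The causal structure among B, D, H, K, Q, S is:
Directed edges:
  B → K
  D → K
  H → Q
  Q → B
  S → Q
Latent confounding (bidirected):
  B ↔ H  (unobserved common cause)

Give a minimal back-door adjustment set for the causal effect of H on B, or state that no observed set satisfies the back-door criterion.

desc(H)\{H}={B,K,Q}; candidates ⊆ {D,S}.
H↔B: latent back-door arc(s) into H.
size 0: {}; under {} H still reaches {B,K} ∋ B.
size 1: {D}, {S}; under {D} H still reaches {B,K} ∋ B.
size 2: {D,S}; under {D,S} H still reaches {B,K} ∋ B.
H↔B cannot be blocked by any observed set — no back-door set.

H→B: no observed back-door set.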